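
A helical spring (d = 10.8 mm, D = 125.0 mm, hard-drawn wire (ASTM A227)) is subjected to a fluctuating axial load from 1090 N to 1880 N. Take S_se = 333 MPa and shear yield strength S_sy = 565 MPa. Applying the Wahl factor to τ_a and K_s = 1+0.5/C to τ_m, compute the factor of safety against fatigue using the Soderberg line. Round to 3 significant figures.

C = D/d = 125.0/10.8 = 11.5741; K_W = (4C−1)/(4C−4)+0.615/C = 1.1241; K_s = 1+0.5/C = 1.0432
F_a = (F_max−F_min)/2 = 395 N; F_m = (F_max+F_min)/2 = 1485 N
τ_a = K_W·8F_aD/(πd³) = 1.1241 × 99.81 = 112.19 MPa
τ_m = K_s·8F_mD/(πd³) = 1.0432 × 375.24 = 391.45 MPa
Soderberg: 1/n_f = τ_a/S_se + τ_m/S_sy = 112.19/333 + 391.45/565 = 0.33692 + 0.69283 = 1.0297
n_f = 1/1.0297 = 0.9711

0.971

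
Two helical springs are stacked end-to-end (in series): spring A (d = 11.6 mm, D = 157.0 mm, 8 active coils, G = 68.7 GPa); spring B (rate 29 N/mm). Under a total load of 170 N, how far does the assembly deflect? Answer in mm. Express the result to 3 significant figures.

39.7 mm

k_A = Gd⁴/(8D³N_a) = (68.7×10³)(11.6⁴)/(8·157.0³·8) = 5.0224 N/mm
Series: 1/k_eq = 1/5.0224 + 1/29 = 0.23359; k_eq = 4.281 N/mm
δ = F/k_eq = 170/4.281 = 39.711 mm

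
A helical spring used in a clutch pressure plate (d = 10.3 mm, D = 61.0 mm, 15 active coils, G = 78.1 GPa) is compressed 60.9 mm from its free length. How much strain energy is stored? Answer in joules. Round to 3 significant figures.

59.8 J

k = Gd⁴/(8D³N_a) = (78.1×10³)(10.3⁴)/(8·61.0³·15) = 32.272 N/mm
U = ½kδ² = 0.5 × 32.272 × 60.9² = 59846 N·mm = 59.846 J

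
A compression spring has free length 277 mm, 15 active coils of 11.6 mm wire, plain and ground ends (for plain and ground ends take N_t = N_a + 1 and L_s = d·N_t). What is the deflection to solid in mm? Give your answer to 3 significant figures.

91.4 mm

N_t = 16; L_s = 11.6·16 = 185.6 mm
δ_solid = L₀ − L_s = 277 − 185.6 = 91.4 mm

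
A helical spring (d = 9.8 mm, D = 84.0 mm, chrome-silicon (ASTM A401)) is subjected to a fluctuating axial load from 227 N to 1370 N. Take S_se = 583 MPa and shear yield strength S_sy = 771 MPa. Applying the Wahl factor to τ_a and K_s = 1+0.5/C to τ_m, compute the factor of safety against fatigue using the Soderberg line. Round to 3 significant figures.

C = D/d = 84.0/9.8 = 8.5714; K_W = (4C−1)/(4C−4)+0.615/C = 1.1708; K_s = 1+0.5/C = 1.0583
F_a = (F_max−F_min)/2 = 571.5 N; F_m = (F_max+F_min)/2 = 798.5 N
τ_a = K_W·8F_aD/(πd³) = 1.1708 × 129.88 = 152.07 MPa
τ_m = K_s·8F_mD/(πd³) = 1.0583 × 181.47 = 192.06 MPa
Soderberg: 1/n_f = τ_a/S_se + τ_m/S_sy = 152.07/583 + 192.06/771 = 0.26084 + 0.24911 = 0.50995
n_f = 1/0.50995 = 1.961

1.96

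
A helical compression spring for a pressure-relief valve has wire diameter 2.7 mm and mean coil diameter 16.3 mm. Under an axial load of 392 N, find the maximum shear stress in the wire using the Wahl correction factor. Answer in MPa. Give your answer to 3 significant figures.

Spring index C = D/d = 16.3/2.7 = 6.0370
K_W = (4C−1)/(4C−4) + 0.615/C = 23.148/20.148 + 0.1019 = 1.2508
τ₀ = 8FD/(πd³) = 8·392·16.3/(π·2.7³) = 51116.8/61.836 = 826.65 MPa
τ_max = K·τ₀ = 1.2508 × 826.65 = 1033.9 MPa

1030 MPa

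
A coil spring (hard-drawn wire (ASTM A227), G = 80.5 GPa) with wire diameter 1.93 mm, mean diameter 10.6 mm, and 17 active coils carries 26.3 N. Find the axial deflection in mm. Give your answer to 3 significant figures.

3.81 mm

k = Gd⁴/(8D³N_a) = (80.5×10³)(1.93⁴)/(8·10.6³·17) = 6.8955 N/mm
δ = F/k = 26.3 / 6.8955 = 3.8141 mm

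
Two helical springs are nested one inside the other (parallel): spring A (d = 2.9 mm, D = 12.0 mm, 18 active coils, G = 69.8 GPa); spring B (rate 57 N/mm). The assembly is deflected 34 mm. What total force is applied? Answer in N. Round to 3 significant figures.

k_A = Gd⁴/(8D³N_a) = (69.8×10³)(2.9⁴)/(8·12.0³·18) = 19.84 N/mm
Parallel: k_eq = 19.84 + 57 = 76.84 N/mm
F = k_eq·δ = 76.84·34 = 2612.6 N

2610 N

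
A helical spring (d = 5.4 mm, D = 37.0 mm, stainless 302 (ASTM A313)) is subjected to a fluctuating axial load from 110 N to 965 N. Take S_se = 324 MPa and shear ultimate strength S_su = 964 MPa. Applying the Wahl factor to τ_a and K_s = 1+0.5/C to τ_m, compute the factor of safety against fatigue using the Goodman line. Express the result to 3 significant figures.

C = D/d = 37.0/5.4 = 6.8519; K_W = (4C−1)/(4C−4)+0.615/C = 1.2179; K_s = 1+0.5/C = 1.0730
F_a = (F_max−F_min)/2 = 427.5 N; F_m = (F_max+F_min)/2 = 537.5 N
τ_a = K_W·8F_aD/(πd³) = 1.2179 × 255.8 = 311.54 MPa
τ_m = K_s·8F_mD/(πd³) = 1.0730 × 321.62 = 345.09 MPa
Goodman: 1/n_f = τ_a/S_se + τ_m/S_su = 311.54/324 + 345.09/964 = 0.96155 + 0.35797 = 1.3195
n_f = 1/1.3195 = 0.7579

0.758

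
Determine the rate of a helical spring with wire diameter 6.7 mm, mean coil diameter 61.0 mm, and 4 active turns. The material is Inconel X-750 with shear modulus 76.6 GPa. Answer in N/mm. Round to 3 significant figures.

21.3 N/mm

k = Gd⁴/(8D³N_a) = (76.6×10³ × 6.7⁴) / (8 × 61.0³ × 4)
  = 1.54358e+08 / 7.26339e+06 = 21.251 N/mm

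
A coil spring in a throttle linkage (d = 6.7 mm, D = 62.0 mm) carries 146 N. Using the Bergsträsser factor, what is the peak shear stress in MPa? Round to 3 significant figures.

87.9 MPa

Spring index C = D/d = 62.0/6.7 = 9.2537
K_B = (4C+2)/(4C−3) = 39.015/34.015 = 1.1470
τ₀ = 8FD/(πd³) = 8·146·62.0/(π·6.7³) = 72416/944.87 = 76.641 MPa
τ_max = K·τ₀ = 1.1470 × 76.641 = 87.907 MPa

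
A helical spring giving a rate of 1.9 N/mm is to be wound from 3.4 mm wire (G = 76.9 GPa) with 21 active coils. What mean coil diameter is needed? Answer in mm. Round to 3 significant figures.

D = (Gd⁴/(8N_a·k))^(1/3) = (76.9×10³·3.4⁴/(8·21·1.9))^(1/3)
  = (32194.3)^(1/3) = 31.8122 mm

31.8 mm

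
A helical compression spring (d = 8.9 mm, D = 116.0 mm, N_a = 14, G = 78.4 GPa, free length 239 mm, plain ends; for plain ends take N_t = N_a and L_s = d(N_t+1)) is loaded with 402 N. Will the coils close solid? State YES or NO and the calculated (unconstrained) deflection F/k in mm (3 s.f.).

k = Gd⁴/(8D³N_a) = (78.4×10³)(8.9⁴)/(8·116.0³·14) = 2.8137 N/mm
N_t = 14; L_s = 8.9·15 = 133.5 mm; δ_solid = L₀ − L_s = 239 − 133.5 = 105.5 mm
δ = F/k = 402/2.8137 = 142.87 mm
δ ≥ δ_solid → spring goes solid

YES, δ = 143 mm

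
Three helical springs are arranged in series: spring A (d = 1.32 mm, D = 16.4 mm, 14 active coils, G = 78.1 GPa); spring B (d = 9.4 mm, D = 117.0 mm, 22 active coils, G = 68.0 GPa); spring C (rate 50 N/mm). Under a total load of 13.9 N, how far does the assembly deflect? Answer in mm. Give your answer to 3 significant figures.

k_A = Gd⁴/(8D³N_a) = (78.1×10³)(1.32⁴)/(8·16.4³·14) = 0.47995 N/mm
k_B = Gd⁴/(8D³N_a) = (68.0×10³)(9.4⁴)/(8·117.0³·22) = 1.8834 N/mm
Series: 1/k_eq = 1/0.47995 + 1/1.8834 + 1/50 = 2.6345; k_eq = 0.37958 N/mm
δ = F/k_eq = 13.9/0.37958 = 36.619 mm

36.6 mm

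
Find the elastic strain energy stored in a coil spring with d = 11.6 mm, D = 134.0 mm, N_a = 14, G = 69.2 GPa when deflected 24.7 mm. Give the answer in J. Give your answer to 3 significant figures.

1.42 J

k = Gd⁴/(8D³N_a) = (69.2×10³)(11.6⁴)/(8·134.0³·14) = 4.6495 N/mm
U = ½kδ² = 0.5 × 4.6495 × 24.7² = 1418.3 N·mm = 1.4183 J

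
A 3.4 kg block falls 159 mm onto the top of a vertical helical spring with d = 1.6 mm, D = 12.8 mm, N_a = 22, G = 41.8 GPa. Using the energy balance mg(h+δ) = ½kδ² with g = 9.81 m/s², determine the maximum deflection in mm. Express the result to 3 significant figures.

173 mm

k = Gd⁴/(8D³N_a) = (41.8×10³)(1.6⁴)/(8·12.8³·22) = 0.74219 N/mm
W = mg = 3.4 × 9.81 = 33.354 N
½kδ² − Wδ − Wh = 0 → δ = (W + √(W² + 2kWh))/k
δ = (33.354 + √(1112.5 + 7872.07))/0.74219 = (33.354 + 94.787)/0.74219 = 172.65 mm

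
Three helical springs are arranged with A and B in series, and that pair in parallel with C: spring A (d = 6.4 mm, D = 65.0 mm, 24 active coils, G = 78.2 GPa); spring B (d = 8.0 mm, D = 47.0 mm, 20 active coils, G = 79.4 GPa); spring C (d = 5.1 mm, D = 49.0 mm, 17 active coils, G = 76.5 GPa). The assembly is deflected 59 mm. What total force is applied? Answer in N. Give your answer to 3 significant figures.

321 N

k_A = Gd⁴/(8D³N_a) = (78.2×10³)(6.4⁴)/(8·65.0³·24) = 2.4882 N/mm
k_B = Gd⁴/(8D³N_a) = (79.4×10³)(8.0⁴)/(8·47.0³·20) = 19.578 N/mm
k_C = Gd⁴/(8D³N_a) = (76.5×10³)(5.1⁴)/(8·49.0³·17) = 3.2346 N/mm
Springs A,B series: k_AB = 1/(1/2.4882+1/19.578) = 2.2076 N/mm; parallel with C: k_eq = 2.2076+3.2346 = 5.4422 N/mm
F = k_eq·δ = 5.4422·59 = 321.09 N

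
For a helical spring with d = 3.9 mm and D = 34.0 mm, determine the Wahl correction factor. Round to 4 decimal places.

C = D/d = 34.0/3.9 = 8.7179
K_W = (4C−1)/(4C−4) + 0.615/C = 33.872/30.872 + 0.0705 = 1.1677

1.1677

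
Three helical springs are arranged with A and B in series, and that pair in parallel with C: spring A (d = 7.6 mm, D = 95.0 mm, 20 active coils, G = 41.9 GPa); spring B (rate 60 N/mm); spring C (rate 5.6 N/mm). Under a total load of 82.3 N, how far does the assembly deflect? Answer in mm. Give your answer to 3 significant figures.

k_A = Gd⁴/(8D³N_a) = (41.9×10³)(7.6⁴)/(8·95.0³·20) = 1.019 N/mm
Springs A,B series: k_AB = 1/(1/1.019+1/60) = 1.002 N/mm; parallel with C: k_eq = 1.002+5.6 = 6.602 N/mm
δ = F/k_eq = 82.3/6.602 = 12.466 mm

12.5 mm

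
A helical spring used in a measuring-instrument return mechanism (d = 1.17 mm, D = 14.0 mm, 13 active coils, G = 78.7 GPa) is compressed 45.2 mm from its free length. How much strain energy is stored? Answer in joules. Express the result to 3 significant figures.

k = Gd⁴/(8D³N_a) = (78.7×10³)(1.17⁴)/(8·14.0³·13) = 0.51677 N/mm
U = ½kδ² = 0.5 × 0.51677 × 45.2² = 527.9 N·mm = 0.5279 J

0.528 J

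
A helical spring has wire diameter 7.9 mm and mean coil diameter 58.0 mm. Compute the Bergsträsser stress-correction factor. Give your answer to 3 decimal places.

C = D/d = 58.0/7.9 = 7.3418
K_B = (4C+2)/(4C−3) = 31.367/26.367 = 1.1896

1.190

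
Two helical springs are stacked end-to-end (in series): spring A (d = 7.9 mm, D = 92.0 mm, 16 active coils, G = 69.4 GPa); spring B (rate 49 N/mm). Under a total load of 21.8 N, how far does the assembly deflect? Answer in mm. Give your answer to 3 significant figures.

8.48 mm

k_A = Gd⁴/(8D³N_a) = (69.4×10³)(7.9⁴)/(8·92.0³·16) = 2.712 N/mm
Series: 1/k_eq = 1/2.712 + 1/49 = 0.38914; k_eq = 2.5698 N/mm
δ = F/k_eq = 21.8/2.5698 = 8.4832 mm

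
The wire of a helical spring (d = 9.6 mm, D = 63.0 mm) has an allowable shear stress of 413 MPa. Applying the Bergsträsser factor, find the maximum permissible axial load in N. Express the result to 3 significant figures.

1870 N

C = D/d = 63.0/9.6 = 6.5625
K_B = (4C+2)/(4C−3) = 28.250/23.250 = 1.2151
τ_max = K·8FD/(πd³) → F_max = τ_allow·πd³/(8DK)
F_max = 413·π·9.6³/(8·63.0·1.2151) = 1.1479e+06/612.39 = 1874.5 N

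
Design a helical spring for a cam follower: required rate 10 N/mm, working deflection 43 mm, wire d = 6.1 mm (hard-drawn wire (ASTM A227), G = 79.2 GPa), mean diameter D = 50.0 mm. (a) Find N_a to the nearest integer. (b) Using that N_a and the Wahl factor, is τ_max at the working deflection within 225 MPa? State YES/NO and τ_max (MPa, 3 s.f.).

(a) 11 coils; (b) NO, τ_max = 284 MPa

N_a = Gd⁴/(8D³k) = (79.2×10³)(6.1⁴)/(8·50.0³·10) = 10.97 → N_a = 11
Actual rate k = Gd⁴/(8D³·11) = 9.969 N/mm
Working load F = kδ = 9.969·43 = 428.67 N
C = 50.0/6.1 = 8.1967; K_W = (4C−1)/(4C−4)+0.615/C = 1.1792
τ_max = K_W·8FD/(πd³) = 1.1792·240.46 = 283.56 MPa
τ_max > 225 MPa → exceeds allowable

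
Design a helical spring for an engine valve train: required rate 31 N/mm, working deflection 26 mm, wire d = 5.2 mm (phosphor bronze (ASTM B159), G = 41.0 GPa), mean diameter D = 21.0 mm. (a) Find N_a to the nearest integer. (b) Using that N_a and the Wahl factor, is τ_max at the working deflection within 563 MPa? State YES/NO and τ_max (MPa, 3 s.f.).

(a) 13 coils; (b) YES, τ_max = 431 MPa

N_a = Gd⁴/(8D³k) = (41.0×10³)(5.2⁴)/(8·21.0³·31) = 13.05 → N_a = 13
Actual rate k = Gd⁴/(8D³·13) = 31.125 N/mm
Working load F = kδ = 31.125·26 = 809.24 N
C = 21.0/5.2 = 4.0385; K_W = (4C−1)/(4C−4)+0.615/C = 1.3991
τ_max = K_W·8FD/(πd³) = 1.3991·307.77 = 430.61 MPa
τ_max ≤ 563 MPa → acceptable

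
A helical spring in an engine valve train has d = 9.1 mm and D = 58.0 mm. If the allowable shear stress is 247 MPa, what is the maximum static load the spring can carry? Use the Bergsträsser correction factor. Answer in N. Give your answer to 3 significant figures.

1030 N

C = D/d = 58.0/9.1 = 6.3736
K_B = (4C+2)/(4C−3) = 27.495/22.495 = 1.2223
τ_max = K·8FD/(πd³) → F_max = τ_allow·πd³/(8DK)
F_max = 247·π·9.1³/(8·58.0·1.2223) = 5.8475e+05/567.14 = 1031.1 N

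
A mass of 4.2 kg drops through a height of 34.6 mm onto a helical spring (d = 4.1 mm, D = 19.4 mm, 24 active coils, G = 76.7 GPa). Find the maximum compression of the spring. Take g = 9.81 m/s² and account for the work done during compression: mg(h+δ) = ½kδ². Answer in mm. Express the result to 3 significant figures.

k = Gd⁴/(8D³N_a) = (76.7×10³)(4.1⁴)/(8·19.4³·24) = 15.461 N/mm
W = mg = 4.2 × 9.81 = 41.202 N
½kδ² − Wδ − Wh = 0 → δ = (W + √(W² + 2kWh))/k
δ = (41.202 + √(1697.6 + 44080.7))/15.461 = (41.202 + 213.96)/15.461 = 16.504 mm

16.5 mm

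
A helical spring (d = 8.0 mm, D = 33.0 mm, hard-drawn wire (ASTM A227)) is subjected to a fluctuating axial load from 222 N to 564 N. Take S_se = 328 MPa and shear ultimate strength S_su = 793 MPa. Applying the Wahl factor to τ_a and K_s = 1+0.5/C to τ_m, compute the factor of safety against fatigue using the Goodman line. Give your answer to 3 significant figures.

C = D/d = 33.0/8.0 = 4.1250; K_W = (4C−1)/(4C−4)+0.615/C = 1.3891; K_s = 1+0.5/C = 1.1212
F_a = (F_max−F_min)/2 = 171 N; F_m = (F_max+F_min)/2 = 393 N
τ_a = K_W·8F_aD/(πd³) = 1.3891 × 28.066 = 38.986 MPa
τ_m = K_s·8F_mD/(πd³) = 1.1212 × 64.503 = 72.321 MPa
Goodman: 1/n_f = τ_a/S_se + τ_m/S_su = 38.986/328 + 72.321/793 = 0.11886 + 0.09120 = 0.21006
n_f = 1/0.21006 = 4.761

4.76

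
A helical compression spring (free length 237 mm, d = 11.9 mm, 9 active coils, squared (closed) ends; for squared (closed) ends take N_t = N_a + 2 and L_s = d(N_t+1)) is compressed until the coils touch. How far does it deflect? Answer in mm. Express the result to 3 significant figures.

N_t = 11; L_s = 11.9·12 = 142.8 mm
δ_solid = L₀ − L_s = 237 − 142.8 = 94.2 mm

94.2 mm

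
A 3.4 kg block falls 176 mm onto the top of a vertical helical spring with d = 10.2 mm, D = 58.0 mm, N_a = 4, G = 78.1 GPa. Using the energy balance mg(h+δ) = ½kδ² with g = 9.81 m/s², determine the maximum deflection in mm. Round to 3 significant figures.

9.56 mm

k = Gd⁴/(8D³N_a) = (78.1×10³)(10.2⁴)/(8·58.0³·4) = 135.4 N/mm
W = mg = 3.4 × 9.81 = 33.354 N
½kδ² − Wδ − Wh = 0 → δ = (W + √(W² + 2kWh))/k
δ = (33.354 + √(1112.5 + 1.58968e+06))/135.4 = (33.354 + 1261.3)/135.4 = 9.5615 mm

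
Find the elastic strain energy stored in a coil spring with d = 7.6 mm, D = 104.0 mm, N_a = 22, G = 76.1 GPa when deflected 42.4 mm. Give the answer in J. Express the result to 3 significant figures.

k = Gd⁴/(8D³N_a) = (76.1×10³)(7.6⁴)/(8·104.0³·22) = 1.2824 N/mm
U = ½kδ² = 0.5 × 1.2824 × 42.4² = 1152.7 N·mm = 1.1527 J

1.15 J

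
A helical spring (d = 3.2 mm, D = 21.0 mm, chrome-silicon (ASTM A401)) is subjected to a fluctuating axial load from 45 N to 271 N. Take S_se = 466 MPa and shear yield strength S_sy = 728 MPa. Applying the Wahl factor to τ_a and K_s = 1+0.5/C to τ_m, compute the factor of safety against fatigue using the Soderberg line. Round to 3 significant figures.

1.15

C = D/d = 21.0/3.2 = 6.5625; K_W = (4C−1)/(4C−4)+0.615/C = 1.2285; K_s = 1+0.5/C = 1.0762
F_a = (F_max−F_min)/2 = 113 N; F_m = (F_max+F_min)/2 = 158 N
τ_a = K_W·8F_aD/(πd³) = 1.2285 × 184.41 = 226.56 MPa
τ_m = K_s·8F_mD/(πd³) = 1.0762 × 257.85 = 277.5 MPa
Soderberg: 1/n_f = τ_a/S_se + τ_m/S_sy = 226.56/466 + 277.5/728 = 0.48618 + 0.38117 = 0.86735
n_f = 1/0.86735 = 1.153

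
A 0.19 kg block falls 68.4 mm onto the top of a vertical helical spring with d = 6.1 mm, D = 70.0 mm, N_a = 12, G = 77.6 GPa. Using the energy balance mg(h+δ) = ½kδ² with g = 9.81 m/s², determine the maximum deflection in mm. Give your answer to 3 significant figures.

k = Gd⁴/(8D³N_a) = (77.6×10³)(6.1⁴)/(8·70.0³·12) = 3.263 N/mm
W = mg = 0.19 × 9.81 = 1.8639 N
½kδ² − Wδ − Wh = 0 → δ = (W + √(W² + 2kWh))/k
δ = (1.8639 + √(3.4741 + 832.002))/3.263 = (1.8639 + 28.905)/3.263 = 9.4295 mm

9.43 mm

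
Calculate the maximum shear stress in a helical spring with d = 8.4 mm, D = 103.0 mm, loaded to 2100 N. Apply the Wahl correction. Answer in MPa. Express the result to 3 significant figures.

1040 MPa

Spring index C = D/d = 103.0/8.4 = 12.2619
K_W = (4C−1)/(4C−4) + 0.615/C = 48.048/45.048 + 0.0502 = 1.1168
τ₀ = 8FD/(πd³) = 8·2100·103.0/(π·8.4³) = 1.7304e+06/1862 = 929.31 MPa
τ_max = K·τ₀ = 1.1168 × 929.31 = 1037.8 MPa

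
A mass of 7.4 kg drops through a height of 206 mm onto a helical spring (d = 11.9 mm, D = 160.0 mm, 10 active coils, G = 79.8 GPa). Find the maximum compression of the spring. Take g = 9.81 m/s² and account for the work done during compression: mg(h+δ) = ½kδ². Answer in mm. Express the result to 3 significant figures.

k = Gd⁴/(8D³N_a) = (79.8×10³)(11.9⁴)/(8·160.0³·10) = 4.8836 N/mm
W = mg = 7.4 × 9.81 = 72.594 N
½kδ² − Wδ − Wh = 0 → δ = (W + √(W² + 2kWh))/k
δ = (72.594 + √(5269.9 + 146063))/4.8836 = (72.594 + 389.01)/4.8836 = 94.522 mm

94.5 mm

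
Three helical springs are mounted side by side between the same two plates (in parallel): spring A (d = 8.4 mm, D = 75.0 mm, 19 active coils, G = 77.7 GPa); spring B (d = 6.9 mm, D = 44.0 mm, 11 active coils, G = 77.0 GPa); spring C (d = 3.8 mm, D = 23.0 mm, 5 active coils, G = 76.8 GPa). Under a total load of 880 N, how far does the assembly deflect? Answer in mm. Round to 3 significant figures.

14.1 mm

k_A = Gd⁴/(8D³N_a) = (77.7×10³)(8.4⁴)/(8·75.0³·19) = 6.0327 N/mm
k_B = Gd⁴/(8D³N_a) = (77.0×10³)(6.9⁴)/(8·44.0³·11) = 23.283 N/mm
k_C = Gd⁴/(8D³N_a) = (76.8×10³)(3.8⁴)/(8·23.0³·5) = 32.904 N/mm
Parallel: k_eq = 6.0327 + 23.283 + 32.904 = 62.22 N/mm
δ = F/k_eq = 880/62.22 = 14.143 mm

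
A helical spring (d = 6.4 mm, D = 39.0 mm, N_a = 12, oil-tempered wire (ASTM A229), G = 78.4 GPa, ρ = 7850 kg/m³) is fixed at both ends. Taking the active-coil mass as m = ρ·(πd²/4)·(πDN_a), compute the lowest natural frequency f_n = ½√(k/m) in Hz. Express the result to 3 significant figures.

125 Hz

k = Gd⁴/(8D³N_a) = (78.4×10³)(6.4⁴)/(8·39.0³·12) = 23.098 N/mm = 23098 N/m
Wire length L = πDN_a = π·39.0·12 = 1470.3 mm
m = ρ·(πd²/4)·L = 7850 × 32.17×10⁻⁶ m² × 1.4703 m = 0.37129 kg
f_n = ½√(k/m) = 0.5·√(23098/0.37129) = 0.5·√(62209) = 124.71 Hz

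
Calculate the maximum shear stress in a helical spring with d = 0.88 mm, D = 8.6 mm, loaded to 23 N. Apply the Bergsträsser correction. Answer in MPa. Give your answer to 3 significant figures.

842 MPa

Spring index C = D/d = 8.6/0.88 = 9.7727
K_B = (4C+2)/(4C−3) = 41.091/36.091 = 1.1385
τ₀ = 8FD/(πd³) = 8·23·8.6/(π·0.88³) = 1582.4/2.1409 = 739.13 MPa
τ_max = K·τ₀ = 1.1385 × 739.13 = 841.52 MPa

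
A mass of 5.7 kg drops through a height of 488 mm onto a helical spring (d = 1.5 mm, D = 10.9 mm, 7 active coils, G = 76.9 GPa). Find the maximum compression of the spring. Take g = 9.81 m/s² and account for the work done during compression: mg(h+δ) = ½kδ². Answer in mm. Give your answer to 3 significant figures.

k = Gd⁴/(8D³N_a) = (76.9×10³)(1.5⁴)/(8·10.9³·7) = 5.3681 N/mm
W = mg = 5.7 × 9.81 = 55.917 N
½kδ² − Wδ − Wh = 0 → δ = (W + √(W² + 2kWh))/k
δ = (55.917 + √(3126.7 + 292966))/5.3681 = (55.917 + 544.14)/5.3681 = 111.78 mm

112 mm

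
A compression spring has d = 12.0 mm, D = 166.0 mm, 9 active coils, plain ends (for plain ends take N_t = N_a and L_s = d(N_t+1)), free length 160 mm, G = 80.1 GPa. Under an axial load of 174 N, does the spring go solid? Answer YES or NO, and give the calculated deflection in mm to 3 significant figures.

k = Gd⁴/(8D³N_a) = (80.1×10³)(12.0⁴)/(8·166.0³·9) = 5.0431 N/mm
N_t = 9; L_s = 12.0·10 = 120 mm; δ_solid = L₀ − L_s = 160 − 120 = 40 mm
δ = F/k = 174/5.0431 = 34.502 mm
δ < δ_solid → spring does not go solid

NO, δ = 34.5 mm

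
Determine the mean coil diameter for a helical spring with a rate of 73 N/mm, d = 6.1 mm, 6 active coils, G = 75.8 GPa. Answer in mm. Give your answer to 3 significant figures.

31.1 mm

D = (Gd⁴/(8N_a·k))^(1/3) = (75.8×10³·6.1⁴/(8·6·73))^(1/3)
  = (29951.9)^(1/3) = 31.0557 mm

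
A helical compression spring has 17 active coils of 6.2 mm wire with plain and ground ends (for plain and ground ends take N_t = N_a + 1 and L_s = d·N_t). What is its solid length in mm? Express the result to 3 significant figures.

112 mm

plain and ground ends: N_t = N_a + 1 = 17 + 1 = 18
L_s = d·N_t = 6.2 × 18 = 111.6 mm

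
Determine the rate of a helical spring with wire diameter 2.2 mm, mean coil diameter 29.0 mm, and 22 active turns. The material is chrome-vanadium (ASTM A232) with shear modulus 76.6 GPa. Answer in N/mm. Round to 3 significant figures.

0.418 N/mm

k = Gd⁴/(8D³N_a) = (76.6×10³ × 2.2⁴) / (8 × 29.0³ × 22)
  = 1.7944e+06 / 4.29246e+06 = 0.41804 N/mm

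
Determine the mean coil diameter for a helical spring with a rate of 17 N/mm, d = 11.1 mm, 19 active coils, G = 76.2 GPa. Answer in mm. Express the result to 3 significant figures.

D = (Gd⁴/(8N_a·k))^(1/3) = (76.2×10³·11.1⁴/(8·19·17))^(1/3)
  = (447666)^(1/3) = 76.4982 mm

76.5 mm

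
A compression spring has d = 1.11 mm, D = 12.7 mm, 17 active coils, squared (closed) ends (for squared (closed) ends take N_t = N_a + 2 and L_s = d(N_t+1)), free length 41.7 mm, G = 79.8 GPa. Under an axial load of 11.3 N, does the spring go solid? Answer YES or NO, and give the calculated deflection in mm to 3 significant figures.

k = Gd⁴/(8D³N_a) = (79.8×10³)(1.11⁴)/(8·12.7³·17) = 0.43486 N/mm
N_t = 19; L_s = 1.11·20 = 22.2 mm; δ_solid = L₀ − L_s = 41.7 − 22.2 = 19.5 mm
δ = F/k = 11.3/0.43486 = 25.986 mm
δ ≥ δ_solid → spring goes solid

YES, δ = 26.0 mm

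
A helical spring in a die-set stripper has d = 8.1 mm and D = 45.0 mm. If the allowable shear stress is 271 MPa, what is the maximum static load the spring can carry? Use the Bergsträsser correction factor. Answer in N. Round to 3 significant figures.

997 N

C = D/d = 45.0/8.1 = 5.5556
K_B = (4C+2)/(4C−3) = 24.222/19.222 = 1.2601
τ_max = K·8FD/(πd³) → F_max = τ_allow·πd³/(8DK)
F_max = 271·π·8.1³/(8·45.0·1.2601) = 4.5245e+05/453.64 = 997.38 N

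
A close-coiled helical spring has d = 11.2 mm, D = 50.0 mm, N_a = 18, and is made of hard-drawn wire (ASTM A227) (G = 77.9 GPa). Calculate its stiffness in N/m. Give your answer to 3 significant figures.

k = Gd⁴/(8D³N_a) = (77.9×10³ × 11.2⁴) / (8 × 50.0³ × 18)
  = 1.22577e+09 / 1.8e+07 = 68.098 N/mm = 68098 N/m

68100 N/m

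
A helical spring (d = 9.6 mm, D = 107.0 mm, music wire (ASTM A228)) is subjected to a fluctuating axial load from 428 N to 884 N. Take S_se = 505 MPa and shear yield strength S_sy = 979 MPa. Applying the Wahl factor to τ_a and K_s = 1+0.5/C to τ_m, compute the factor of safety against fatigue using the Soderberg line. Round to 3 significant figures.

2.68

C = D/d = 107.0/9.6 = 11.1458; K_W = (4C−1)/(4C−4)+0.615/C = 1.1291; K_s = 1+0.5/C = 1.0449
F_a = (F_max−F_min)/2 = 228 N; F_m = (F_max+F_min)/2 = 656 N
τ_a = K_W·8F_aD/(πd³) = 1.1291 × 70.217 = 79.282 MPa
τ_m = K_s·8F_mD/(πd³) = 1.0449 × 202.03 = 211.09 MPa
Soderberg: 1/n_f = τ_a/S_se + τ_m/S_sy = 79.282/505 + 211.09/979 = 0.15700 + 0.21562 = 0.37262
n_f = 1/0.37262 = 2.684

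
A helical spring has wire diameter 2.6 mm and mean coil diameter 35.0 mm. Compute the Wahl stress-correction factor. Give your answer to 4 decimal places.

1.1059

C = D/d = 35.0/2.6 = 13.4615
K_W = (4C−1)/(4C−4) + 0.615/C = 52.846/49.846 + 0.0457 = 1.1059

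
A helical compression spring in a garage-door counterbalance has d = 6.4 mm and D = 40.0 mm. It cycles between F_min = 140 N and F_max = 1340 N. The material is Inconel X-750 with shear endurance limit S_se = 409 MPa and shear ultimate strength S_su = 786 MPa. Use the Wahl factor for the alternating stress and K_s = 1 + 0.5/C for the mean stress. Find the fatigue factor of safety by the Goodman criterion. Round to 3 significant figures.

0.907

C = D/d = 40.0/6.4 = 6.2500; K_W = (4C−1)/(4C−4)+0.615/C = 1.2413; K_s = 1+0.5/C = 1.0800
F_a = (F_max−F_min)/2 = 600 N; F_m = (F_max+F_min)/2 = 740 N
τ_a = K_W·8F_aD/(πd³) = 1.2413 × 233.14 = 289.38 MPa
τ_m = K_s·8F_mD/(πd³) = 1.0800 × 287.54 = 310.54 MPa
Goodman: 1/n_f = τ_a/S_se + τ_m/S_su = 289.38/409 + 310.54/786 = 0.70754 + 0.39509 = 1.1026
n_f = 1/1.1026 = 0.9069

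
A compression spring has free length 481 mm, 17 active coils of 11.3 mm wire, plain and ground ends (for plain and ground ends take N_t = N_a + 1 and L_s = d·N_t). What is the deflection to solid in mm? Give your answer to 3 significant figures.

N_t = 18; L_s = 11.3·18 = 203.4 mm
δ_solid = L₀ − L_s = 481 − 203.4 = 277.6 mm

278 mm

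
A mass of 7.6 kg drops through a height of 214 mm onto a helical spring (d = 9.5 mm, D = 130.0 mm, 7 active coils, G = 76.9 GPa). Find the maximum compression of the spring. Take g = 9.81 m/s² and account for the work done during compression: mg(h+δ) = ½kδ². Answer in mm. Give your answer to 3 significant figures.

95.2 mm

k = Gd⁴/(8D³N_a) = (76.9×10³)(9.5⁴)/(8·130.0³·7) = 5.091 N/mm
W = mg = 7.6 × 9.81 = 74.556 N
½kδ² − Wδ − Wh = 0 → δ = (W + √(W² + 2kWh))/k
δ = (74.556 + √(5558.6 + 162453))/5.091 = (74.556 + 409.89)/5.091 = 95.158 mm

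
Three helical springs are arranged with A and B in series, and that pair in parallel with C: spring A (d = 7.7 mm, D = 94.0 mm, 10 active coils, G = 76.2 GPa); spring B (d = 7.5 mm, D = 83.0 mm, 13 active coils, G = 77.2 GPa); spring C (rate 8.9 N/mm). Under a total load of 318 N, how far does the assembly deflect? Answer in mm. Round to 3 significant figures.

29.1 mm

k_A = Gd⁴/(8D³N_a) = (76.2×10³)(7.7⁴)/(8·94.0³·10) = 4.0313 N/mm
k_B = Gd⁴/(8D³N_a) = (77.2×10³)(7.5⁴)/(8·83.0³·13) = 4.1077 N/mm
Springs A,B series: k_AB = 1/(1/4.0313+1/4.1077) = 2.0346 N/mm; parallel with C: k_eq = 2.0346+8.9 = 10.935 N/mm
δ = F/k_eq = 318/10.935 = 29.082 mm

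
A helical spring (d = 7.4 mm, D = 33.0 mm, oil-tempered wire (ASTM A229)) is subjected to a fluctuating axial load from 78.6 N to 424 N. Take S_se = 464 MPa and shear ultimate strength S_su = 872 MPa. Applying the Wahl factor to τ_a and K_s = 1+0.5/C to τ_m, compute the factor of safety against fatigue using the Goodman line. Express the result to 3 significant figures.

C = D/d = 33.0/7.4 = 4.4595; K_W = (4C−1)/(4C−4)+0.615/C = 1.3547; K_s = 1+0.5/C = 1.1121
F_a = (F_max−F_min)/2 = 172.7 N; F_m = (F_max+F_min)/2 = 251.3 N
τ_a = K_W·8F_aD/(πd³) = 1.3547 × 35.814 = 48.517 MPa
τ_m = K_s·8F_mD/(πd³) = 1.1121 × 52.114 = 57.957 MPa
Goodman: 1/n_f = τ_a/S_se + τ_m/S_su = 48.517/464 + 57.957/872 = 0.10456 + 0.06646 = 0.17103
n_f = 1/0.17103 = 5.847

5.85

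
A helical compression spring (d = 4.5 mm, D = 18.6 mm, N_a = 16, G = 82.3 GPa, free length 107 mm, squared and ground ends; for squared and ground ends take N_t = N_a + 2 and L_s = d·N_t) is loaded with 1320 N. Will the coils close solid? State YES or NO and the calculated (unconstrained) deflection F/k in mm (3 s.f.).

YES, δ = 32.2 mm

k = Gd⁴/(8D³N_a) = (82.3×10³)(4.5⁴)/(8·18.6³·16) = 40.973 N/mm
N_t = 18; L_s = 4.5·18 = 81 mm; δ_solid = L₀ − L_s = 107 − 81 = 26 mm
δ = F/k = 1320/40.973 = 32.216 mm
δ ≥ δ_solid → spring goes solid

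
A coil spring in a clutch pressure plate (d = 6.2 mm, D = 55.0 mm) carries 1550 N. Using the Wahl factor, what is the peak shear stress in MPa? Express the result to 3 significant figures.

1060 MPa

Spring index C = D/d = 55.0/6.2 = 8.8710
K_W = (4C−1)/(4C−4) + 0.615/C = 34.484/31.484 + 0.0693 = 1.1646
τ₀ = 8FD/(πd³) = 8·1550·55.0/(π·6.2³) = 682000/748.73 = 910.88 MPa
τ_max = K·τ₀ = 1.1646 × 910.88 = 1060.8 MPa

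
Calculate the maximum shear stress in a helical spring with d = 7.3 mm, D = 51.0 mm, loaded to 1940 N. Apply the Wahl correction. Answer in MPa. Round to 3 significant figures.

Spring index C = D/d = 51.0/7.3 = 6.9863
K_W = (4C−1)/(4C−4) + 0.615/C = 26.945/23.945 + 0.0880 = 1.2133
τ₀ = 8FD/(πd³) = 8·1940·51.0/(π·7.3³) = 791520/1222.1 = 647.65 MPa
τ_max = K·τ₀ = 1.2133 × 647.65 = 785.81 MPa

786 MPa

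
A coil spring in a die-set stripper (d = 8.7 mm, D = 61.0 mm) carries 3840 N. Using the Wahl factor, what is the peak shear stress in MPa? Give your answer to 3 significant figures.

1100 MPa

Spring index C = D/d = 61.0/8.7 = 7.0115
K_W = (4C−1)/(4C−4) + 0.615/C = 27.046/24.046 + 0.0877 = 1.2125
τ₀ = 8FD/(πd³) = 8·3840·61.0/(π·8.7³) = 1.87392e+06/2068.7 = 905.82 MPa
τ_max = K·τ₀ = 1.2125 × 905.82 = 1098.3 MPa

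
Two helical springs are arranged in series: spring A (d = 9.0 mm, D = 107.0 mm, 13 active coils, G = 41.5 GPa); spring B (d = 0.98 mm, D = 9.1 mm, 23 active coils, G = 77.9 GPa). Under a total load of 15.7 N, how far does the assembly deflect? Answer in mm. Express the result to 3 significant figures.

k_A = Gd⁴/(8D³N_a) = (41.5×10³)(9.0⁴)/(8·107.0³·13) = 2.1371 N/mm
k_B = Gd⁴/(8D³N_a) = (77.9×10³)(0.98⁴)/(8·9.1³·23) = 0.5182 N/mm
Series: 1/k_eq = 1/2.1371 + 1/0.5182 = 2.3977; k_eq = 0.41707 N/mm
δ = F/k_eq = 15.7/0.41707 = 37.643 mm

37.6 mm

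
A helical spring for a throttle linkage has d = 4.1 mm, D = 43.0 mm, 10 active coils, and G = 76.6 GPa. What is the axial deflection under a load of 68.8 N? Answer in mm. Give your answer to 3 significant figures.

20.2 mm

k = Gd⁴/(8D³N_a) = (76.6×10³)(4.1⁴)/(8·43.0³·10) = 3.4031 N/mm
δ = F/k = 68.8 / 3.4031 = 20.217 mm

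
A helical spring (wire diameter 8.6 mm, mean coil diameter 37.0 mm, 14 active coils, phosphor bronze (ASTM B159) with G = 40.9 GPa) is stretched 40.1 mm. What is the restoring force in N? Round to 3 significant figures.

1580 N

k = Gd⁴/(8D³N_a) = (40.9×10³)(8.6⁴)/(8·37.0³·14) = 39.436 N/mm
F = k·δ = 39.436 × 40.1 = 1581.4 N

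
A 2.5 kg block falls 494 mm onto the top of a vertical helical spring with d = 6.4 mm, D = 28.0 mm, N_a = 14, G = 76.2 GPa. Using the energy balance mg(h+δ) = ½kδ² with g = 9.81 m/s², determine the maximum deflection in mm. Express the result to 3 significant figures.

22.1 mm

k = Gd⁴/(8D³N_a) = (76.2×10³)(6.4⁴)/(8·28.0³·14) = 51.998 N/mm
W = mg = 2.5 × 9.81 = 24.525 N
½kδ² − Wδ − Wh = 0 → δ = (W + √(W² + 2kWh))/k
δ = (24.525 + √(601.48 + 1.25994e+06))/51.998 = (24.525 + 1122.7)/51.998 = 22.064 mm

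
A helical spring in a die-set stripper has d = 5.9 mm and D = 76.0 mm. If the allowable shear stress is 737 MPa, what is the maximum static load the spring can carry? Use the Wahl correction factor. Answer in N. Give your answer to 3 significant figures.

C = D/d = 76.0/5.9 = 12.8814
K_W = (4C−1)/(4C−4) + 0.615/C = 50.525/47.525 + 0.0477 = 1.1109
τ_max = K·8FD/(πd³) → F_max = τ_allow·πd³/(8DK)
F_max = 737·π·5.9³/(8·76.0·1.1109) = 4.7553e+05/675.41 = 704.06 N

704 N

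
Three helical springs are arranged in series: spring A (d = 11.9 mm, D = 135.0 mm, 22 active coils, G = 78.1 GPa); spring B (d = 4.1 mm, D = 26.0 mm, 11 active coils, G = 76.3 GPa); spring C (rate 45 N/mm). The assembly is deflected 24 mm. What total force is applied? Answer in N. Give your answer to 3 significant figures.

64.8 N

k_A = Gd⁴/(8D³N_a) = (78.1×10³)(11.9⁴)/(8·135.0³·22) = 3.6168 N/mm
k_B = Gd⁴/(8D³N_a) = (76.3×10³)(4.1⁴)/(8·26.0³·11) = 13.94 N/mm
Series: 1/k_eq = 1/3.6168 + 1/13.94 + 1/45 = 0.37045; k_eq = 2.6994 N/mm
F = k_eq·δ = 2.6994·24 = 64.787 N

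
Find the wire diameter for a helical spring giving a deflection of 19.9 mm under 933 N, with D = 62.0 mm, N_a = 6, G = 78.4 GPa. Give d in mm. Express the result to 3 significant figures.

9.09 mm

Required rate k = F/δ = 933/19.9 = 46.884 N/mm
d = (8D³N_a·k / G)^(1/4) = (8·62.0³·6·46.884 / (78.4×10³))^0.25
  = (6841.1)^0.25 = 9.0946 mm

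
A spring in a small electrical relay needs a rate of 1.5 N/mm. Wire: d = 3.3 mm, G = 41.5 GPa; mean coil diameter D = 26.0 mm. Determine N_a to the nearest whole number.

N_a = Gd⁴/(8D³k) = (41.5×10³ × 3.3⁴)/(8 × 26.0³ × 1.5)
    = 4.92157e+06 / 210912 = 23.33 → 23 coils

23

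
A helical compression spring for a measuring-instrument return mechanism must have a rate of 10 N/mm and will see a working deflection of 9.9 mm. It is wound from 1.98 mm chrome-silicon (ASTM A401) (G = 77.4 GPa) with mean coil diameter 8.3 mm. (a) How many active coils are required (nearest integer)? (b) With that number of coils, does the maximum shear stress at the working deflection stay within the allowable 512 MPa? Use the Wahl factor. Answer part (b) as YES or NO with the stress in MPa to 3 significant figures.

(a) 26 coils; (b) YES, τ_max = 373 MPa

N_a = Gd⁴/(8D³k) = (77.4×10³)(1.98⁴)/(8·8.3³·10) = 26.01 → N_a = 26
Actual rate k = Gd⁴/(8D³·26) = 10.002 N/mm
Working load F = kδ = 10.002·9.9 = 99.024 N
C = 8.3/1.98 = 4.1919; K_W = (4C−1)/(4C−4)+0.615/C = 1.3817
τ_max = K_W·8FD/(πd³) = 1.3817·269.63 = 372.54 MPa
τ_max ≤ 512 MPa → acceptable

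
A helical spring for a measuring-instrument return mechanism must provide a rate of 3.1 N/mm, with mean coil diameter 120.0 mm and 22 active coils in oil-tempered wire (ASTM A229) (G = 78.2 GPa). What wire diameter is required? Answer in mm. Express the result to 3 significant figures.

d = (8D³N_a·k / G)^(1/4) = (8·120.0³·22·3.1 / (78.2×10³))^0.25
  = (12056)^0.25 = 10.4786 mm

10.5 mm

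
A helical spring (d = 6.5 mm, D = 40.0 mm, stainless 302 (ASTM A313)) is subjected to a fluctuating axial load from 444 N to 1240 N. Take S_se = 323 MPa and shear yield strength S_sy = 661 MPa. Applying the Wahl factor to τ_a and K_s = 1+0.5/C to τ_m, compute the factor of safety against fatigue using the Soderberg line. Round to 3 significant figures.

C = D/d = 40.0/6.5 = 6.1538; K_W = (4C−1)/(4C−4)+0.615/C = 1.2455; K_s = 1+0.5/C = 1.0813
F_a = (F_max−F_min)/2 = 398 N; F_m = (F_max+F_min)/2 = 842 N
τ_a = K_W·8F_aD/(πd³) = 1.2455 × 147.62 = 183.85 MPa
τ_m = K_s·8F_mD/(πd³) = 1.0813 × 312.3 = 337.67 MPa
Soderberg: 1/n_f = τ_a/S_se + τ_m/S_sy = 183.85/323 + 337.67/661 = 0.56921 + 0.51085 = 1.0801
n_f = 1/1.0801 = 0.9259

0.926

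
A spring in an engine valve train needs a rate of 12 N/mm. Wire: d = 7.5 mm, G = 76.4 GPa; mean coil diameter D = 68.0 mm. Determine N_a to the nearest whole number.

N_a = Gd⁴/(8D³k) = (76.4×10³ × 7.5⁴)/(8 × 68.0³ × 12)
    = 2.41734e+08 / 3.01855e+07 = 8.008 → 8 coils

8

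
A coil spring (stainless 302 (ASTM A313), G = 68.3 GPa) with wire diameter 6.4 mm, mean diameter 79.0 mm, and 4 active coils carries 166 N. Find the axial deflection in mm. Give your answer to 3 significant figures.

k = Gd⁴/(8D³N_a) = (68.3×10³)(6.4⁴)/(8·79.0³·4) = 7.2629 N/mm
δ = F/k = 166 / 7.2629 = 22.856 mm

22.9 mm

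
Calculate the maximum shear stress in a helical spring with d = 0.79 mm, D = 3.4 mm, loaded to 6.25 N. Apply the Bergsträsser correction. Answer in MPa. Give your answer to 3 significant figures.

148 MPa

Spring index C = D/d = 3.4/0.79 = 4.3038
K_B = (4C+2)/(4C−3) = 19.215/14.215 = 1.3517
τ₀ = 8FD/(πd³) = 8·6.25·3.4/(π·0.79³) = 170/1.5489 = 109.75 MPa
τ_max = K·τ₀ = 1.3517 × 109.75 = 148.36 MPa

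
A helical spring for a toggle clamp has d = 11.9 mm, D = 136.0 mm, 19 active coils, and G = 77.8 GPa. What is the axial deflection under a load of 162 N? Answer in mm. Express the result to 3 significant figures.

k = Gd⁴/(8D³N_a) = (77.8×10³)(11.9⁴)/(8·136.0³·19) = 4.0804 N/mm
δ = F/k = 162 / 4.0804 = 39.702 mm

39.7 mm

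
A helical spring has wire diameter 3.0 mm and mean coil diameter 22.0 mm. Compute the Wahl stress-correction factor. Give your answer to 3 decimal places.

C = D/d = 22.0/3.0 = 7.3333
K_W = (4C−1)/(4C−4) + 0.615/C = 28.333/25.333 + 0.0839 = 1.2023

1.202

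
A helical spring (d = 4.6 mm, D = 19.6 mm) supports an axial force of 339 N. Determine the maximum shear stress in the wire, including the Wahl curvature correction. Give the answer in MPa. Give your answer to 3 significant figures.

Spring index C = D/d = 19.6/4.6 = 4.2609
K_W = (4C−1)/(4C−4) + 0.615/C = 16.043/13.043 + 0.1443 = 1.3743
τ₀ = 8FD/(πd³) = 8·339·19.6/(π·4.6³) = 53155.2/305.79 = 173.83 MPa
τ_max = K·τ₀ = 1.3743 × 173.83 = 238.9 MPa

239 MPa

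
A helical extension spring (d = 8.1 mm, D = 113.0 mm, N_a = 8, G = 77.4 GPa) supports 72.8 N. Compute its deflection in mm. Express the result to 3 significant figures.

20.2 mm

k = Gd⁴/(8D³N_a) = (77.4×10³)(8.1⁴)/(8·113.0³·8) = 3.608 N/mm
δ = F/k = 72.8 / 3.608 = 20.177 mm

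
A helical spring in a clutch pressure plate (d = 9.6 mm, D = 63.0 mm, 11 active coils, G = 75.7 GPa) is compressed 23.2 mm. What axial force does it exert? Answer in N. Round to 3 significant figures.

k = Gd⁴/(8D³N_a) = (75.7×10³)(9.6⁴)/(8·63.0³·11) = 29.22 N/mm
F = k·δ = 29.22 × 23.2 = 677.9 N

678 N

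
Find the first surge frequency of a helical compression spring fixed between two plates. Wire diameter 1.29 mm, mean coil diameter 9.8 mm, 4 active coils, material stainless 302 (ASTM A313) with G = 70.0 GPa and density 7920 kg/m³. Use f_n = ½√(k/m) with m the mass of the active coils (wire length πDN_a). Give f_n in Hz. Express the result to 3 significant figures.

1120 Hz

k = Gd⁴/(8D³N_a) = (70.0×10³)(1.29⁴)/(8·9.8³·4) = 6.4362 N/mm = 6436.2 N/m
Wire length L = πDN_a = π·9.8·4 = 123.15 mm
m = ρ·(πd²/4)·L = 7920 × 1.307×10⁻⁶ m² × 0.12315 m = 0.0012748 kg
f_n = ½√(k/m) = 0.5·√(6436.2/0.0012748) = 0.5·√(5.0489e+06) = 1123.5 Hz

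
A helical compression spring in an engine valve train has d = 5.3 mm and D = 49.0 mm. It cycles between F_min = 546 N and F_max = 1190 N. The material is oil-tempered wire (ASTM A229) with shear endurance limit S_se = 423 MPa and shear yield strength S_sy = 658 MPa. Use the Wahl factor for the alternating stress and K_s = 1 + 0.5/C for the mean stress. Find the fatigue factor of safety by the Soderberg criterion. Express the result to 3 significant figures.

0.525

C = D/d = 49.0/5.3 = 9.2453; K_W = (4C−1)/(4C−4)+0.615/C = 1.1575; K_s = 1+0.5/C = 1.0541
F_a = (F_max−F_min)/2 = 322 N; F_m = (F_max+F_min)/2 = 868 N
τ_a = K_W·8F_aD/(πd³) = 1.1575 × 269.88 = 312.38 MPa
τ_m = K_s·8F_mD/(πd³) = 1.0541 × 727.49 = 766.84 MPa
Soderberg: 1/n_f = τ_a/S_se + τ_m/S_sy = 312.38/423 + 766.84/658 = 0.73848 + 1.16540 = 1.9039
n_f = 1/1.9039 = 0.5252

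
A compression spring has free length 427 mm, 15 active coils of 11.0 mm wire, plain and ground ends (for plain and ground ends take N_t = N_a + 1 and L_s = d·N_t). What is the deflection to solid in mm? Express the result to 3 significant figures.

N_t = 16; L_s = 11.0·16 = 176 mm
δ_solid = L₀ − L_s = 427 − 176 = 251 mm

251 mm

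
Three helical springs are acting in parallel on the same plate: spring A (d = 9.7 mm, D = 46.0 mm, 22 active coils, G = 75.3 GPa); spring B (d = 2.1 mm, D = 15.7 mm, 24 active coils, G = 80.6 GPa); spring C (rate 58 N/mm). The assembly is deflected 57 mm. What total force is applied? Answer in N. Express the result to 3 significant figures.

5640 N

k_A = Gd⁴/(8D³N_a) = (75.3×10³)(9.7⁴)/(8·46.0³·22) = 38.913 N/mm
k_B = Gd⁴/(8D³N_a) = (80.6×10³)(2.1⁴)/(8·15.7³·24) = 2.1097 N/mm
Parallel: k_eq = 38.913 + 2.1097 + 58 = 99.023 N/mm
F = k_eq·δ = 99.023·57 = 5644.3 N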